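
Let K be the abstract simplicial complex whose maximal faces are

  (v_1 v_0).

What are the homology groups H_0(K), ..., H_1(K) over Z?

H_0 ≅ Z,  H_1 = 0.

Take the total order v_0 < v_1 on the vertex set. Then K (dimension 1) consists of the simplices:

  0-simplices (2): [v_0], [v_1]
  1-simplices (1): [v_0,v_1]

so the chain groups are C_0 ≅ Z^2, C_1 ≅ Z^1.

Boundary ∂_1: C_1 → C_0 sends each edge [p,q] (with p < q) to q − p.
This gives a 2×1 integer matrix of rank 1; reducing to Smith normal form yields diagonal entries (1).

Computing H_k = (kernel of ∂_k) / (image of ∂_{k+1}):

  H_0: rank C_0 − rank ∂_1 = 2 − 1 = 1, and the invariant factors of ∂_1 are all 1, so H_0 = Z.
  H_1: rank ker ∂_1 − rank ∂_2 = (1 − 1) − 0 = 0, and there is no ∂_2, so H_1 = 0.

As a check, the Euler characteristic is 2 − 1 = 1, which agrees with 1 − 0 = 1.
(K is a triangulation of the 1-simplex.)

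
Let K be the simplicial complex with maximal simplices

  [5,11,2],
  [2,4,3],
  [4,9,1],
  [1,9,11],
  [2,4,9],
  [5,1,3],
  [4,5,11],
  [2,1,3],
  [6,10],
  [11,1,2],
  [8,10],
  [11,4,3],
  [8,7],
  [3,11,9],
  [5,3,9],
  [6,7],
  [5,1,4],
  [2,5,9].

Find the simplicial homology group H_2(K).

H_2 ≅ Z.

Take the total order 1 < 2 < 3 < 4 < 5 < 6 < 7 < 8 < 9 < 10 < 11 on the vertex set. Then K (dimension 2) consists of the simplices:

  0-simplices (11): [1], [2], [3], [4], [5], [6], [7], [8], [9], [10], [11]
  1-simplices (25): (25 of them)
  2-simplices (14): [1,2,3], [1,2,11], [1,3,5], [1,4,5], [1,4,9], [1,9,11], [2,3,4], [2,4,9], [2,5,9], [2,5,11], [3,4,11], [3,5,9], [3,9,11], [4,5,11]

giving chain groups C_0 ≅ Z^11, C_1 ≅ Z^25, C_2 ≅ Z^14.

Boundary ∂_1: C_1 → C_0 sends each edge [p,q] (with p < q) to q − p. For instance
  ∂[7,8] = [8] − [7].
As a 11×25 matrix over Z this has rank 9, with invariant factors (1,1,1,1,1,1,1,1,1).

∂_2: C_2 → C_1 acts by ∂[p,q,r] = [q,r] − [p,r] + [p,q]. For instance
  ∂[3,4,11] = [4,11] − [3,11] + [3,4],
  ∂[3,9,11] = [9,11] − [3,11] + [3,9].
The 25×14 boundary matrix has rank 13 and Smith normal form diag(1,1,1,1,1,1,1,1,1,1,1,1,1).

Now H_k = ker ∂_k / im ∂_{k+1}, so:

  H_2: rank ker ∂_2 − rank ∂_3 = (14 − 13) − 0 = 1, and there is no ∂_3, so H_2 = Z.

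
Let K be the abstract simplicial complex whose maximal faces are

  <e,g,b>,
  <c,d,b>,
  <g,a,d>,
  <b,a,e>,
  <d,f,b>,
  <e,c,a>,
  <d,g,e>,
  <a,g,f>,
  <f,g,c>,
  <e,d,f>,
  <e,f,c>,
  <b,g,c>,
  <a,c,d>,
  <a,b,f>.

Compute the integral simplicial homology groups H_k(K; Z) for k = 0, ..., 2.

H_0 = Z,  H_1 = Z^2,  H_2 = Z.

K has 7 vertices, 21 edges, 14 triangles.
rank ∂_0 = 0, rank ∂_1 = 6 ⇒ b_0 = 7 − 0 − 6 = 1; all invariant factors of ∂_1 are 1 so no torsion. So H_0 = Z.
rank ∂_1 = 6, rank ∂_2 = 13 ⇒ b_1 = 21 − 6 − 13 = 2; all invariant factors of ∂_2 are 1 so no torsion. So H_1 = Z^2.
rank ∂_2 = 13, rank ∂_3 = 0 ⇒ b_2 = 14 − 13 − 0 = 1. So H_2 = Z.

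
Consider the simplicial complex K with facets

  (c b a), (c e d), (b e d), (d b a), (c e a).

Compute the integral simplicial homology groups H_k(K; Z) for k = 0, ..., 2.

Order the vertices as a < b < c < d < e. Listing each simplex with vertices in this order, K has dimension 2 with simplices:

  0-simplices (5): a, b, c, d, e
  1-simplices (10): ab, ac, ad, ae, bc, bd, be, cd, ce, de
  2-simplices (5): abc, abd, ace, bde, cde

so the chain groups are C_0 ≅ Z^5, C_1 ≅ Z^10, C_2 ≅ Z^5.

Boundary ∂_1: C_1 → C_0 maps an edge to its endpoints' difference, ∂[p,q] = q − p. For instance
  ∂ab = b − a.
As a 5×10 matrix over Z this has rank 4, with invariant factors (1,1,1,1).

Boundary ∂_2: C_2 → C_1 sends each 2-simplex [p,q,r] to [q,r] − [p,r] + [p,q]. For instance
  ∂bde = de − be + bd,
  ∂abc = bc − ac + ab.
The resulting 10×5 matrix has rank 5, and its Smith normal form has invariant factors (1,1,1,1,1).

Reading off H_k = ker ∂_k / im ∂_{k+1}:

  H_0: rank C_0 − rank ∂_1 = 5 − 4 = 1, and the invariant factors of ∂_1 are all 1, so H_0 ≅ Z.
  H_1: rank ker ∂_1 − rank ∂_2 = (10 − 4) − 5 = 1, and the invariant factors of ∂_2 are all 1, so H_1 ≅ Z.
  H_2: rank ker ∂_2 − rank ∂_3 = (5 − 5) − 0 = 0, and there is no ∂_3, so H_2 ≅ 0.

H_0 ≅ Z,  H_1 ≅ Z,  H_2 = 0.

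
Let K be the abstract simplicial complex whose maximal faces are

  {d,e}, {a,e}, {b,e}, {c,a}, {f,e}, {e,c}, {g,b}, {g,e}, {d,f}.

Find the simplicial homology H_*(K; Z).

H_0 = Z,  H_1 = Z^3.

We work with the vertex ordering a < b < c < d < e < f < g. The simplices of K, each written with vertices in increasing order, are:

  0-simplices (7): a, b, c, d, e, f, g
  1-simplices (9): ac, ae, be, bg, ce, de, df, ef, eg

Hence C_0 ≅ Z^7, C_1 ≅ Z^9.

∂_1: C_1 → C_0 is given by ∂[p,q] = [q] − [p].
The 7×9 boundary matrix has rank 6 and Smith normal form diag(1,1,1,1,1,1).

Computing H_k = (kernel of ∂_k) / (image of ∂_{k+1}):

  H_0: rank C_0 − rank ∂_1 = 7 − 6 = 1, and the invariant factors of ∂_1 are all 1, so H_0 ≅ Z.
  H_1: rank ker ∂_1 − rank ∂_2 = (9 − 6) − 0 = 3, and there is no ∂_2, so H_1 ≅ Z^3.

(K is a triangulation of a wedge of 3 circles.)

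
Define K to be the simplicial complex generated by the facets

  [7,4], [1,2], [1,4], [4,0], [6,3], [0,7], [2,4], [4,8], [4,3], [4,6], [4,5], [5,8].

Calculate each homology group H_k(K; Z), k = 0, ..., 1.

H_0 ≅ Z,  H_1 ≅ Z^4.

We work with the vertex ordering 0 < 1 < 2 < 3 < 4 < 5 < 6 < 7 < 8. The simplices of K, each written with vertices in increasing order, are:

  0-simplices (9): [0], [1], [2], [3], [4], [5], [6], [7], [8]
  1-simplices (12): [0,4], [0,7], [1,2], [1,4], [2,4], [3,4], [3,6], [4,5], [4,6], [4,7], [4,8], [5,8]

Hence C_0 ≅ Z^9, C_1 ≅ Z^12.

Boundary ∂_1: C_1 → C_0 is given by ∂[p,q] = [q] − [p].
The 9×12 boundary matrix has rank 8 and Smith normal form diag(1,1,1,1,1,1,1,1).

Now H_k = ker ∂_k / im ∂_{k+1}, so:

  H_0: rank C_0 − rank ∂_1 = 9 − 8 = 1, and the invariant factors of ∂_1 are all 1, so H_0 ≅ Z.
  H_1: rank ker ∂_1 − rank ∂_2 = (12 − 8) − 0 = 4, and there is no ∂_2, so H_1 ≅ Z^4.

(K is a triangulation of a wedge of 4 circles.)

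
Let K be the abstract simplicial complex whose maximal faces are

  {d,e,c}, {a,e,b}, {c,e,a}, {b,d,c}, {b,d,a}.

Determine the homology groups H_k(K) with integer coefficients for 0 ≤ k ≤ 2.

H_0 ≅ Z,  H_1 ≅ Z,  H_2 = 0.

K has 5 vertices, 10 edges, 5 triangles.
rank ∂_0 = 0, rank ∂_1 = 4 ⇒ b_0 = 5 − 0 − 4 = 1; all invariant factors of ∂_1 are 1 so no torsion. So H_0 ≅ Z.
rank ∂_1 = 4, rank ∂_2 = 5 ⇒ b_1 = 10 − 4 − 5 = 1; all invariant factors of ∂_2 are 1 so no torsion. So H_1 ≅ Z.
rank ∂_2 = 5, rank ∂_3 = 0 ⇒ b_2 = 5 − 5 − 0 = 0. So H_2 ≅ 0.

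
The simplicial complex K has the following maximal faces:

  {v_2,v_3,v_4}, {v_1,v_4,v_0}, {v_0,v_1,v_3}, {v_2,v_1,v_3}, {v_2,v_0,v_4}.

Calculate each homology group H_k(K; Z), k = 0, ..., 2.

Fix the vertex order v_0 < v_1 < v_2 < v_3 < v_4 and write every simplex with vertices in increasing order. Then dim K = 2 and the simplices of K are:

  0-simplices (5): [v_0], [v_1], [v_2], [v_3], [v_4]
  1-simplices (10): [v_0,v_1], [v_0,v_2], [v_0,v_3], [v_0,v_4], [v_1,v_2], [v_1,v_3], [v_1,v_4], [v_2,v_3], [v_2,v_4], [v_3,v_4]
  2-simplices (5): [v_0,v_1,v_3], [v_0,v_1,v_4], [v_0,v_2,v_4], [v_1,v_2,v_3], [v_2,v_3,v_4]

so the chain groups are C_0 ≅ Z^5, C_1 ≅ Z^10, C_2 ≅ Z^5.

∂_1: C_1 → C_0 sends each edge [p,q] (with p < q) to q − p.
This gives a 5×10 integer matrix of rank 4; reducing to Smith normal form yields diagonal entries (1,1,1,1).

∂_2: C_2 → C_1 maps a triangle to the signed sum of its edges. For instance
  ∂[v_0,v_1,v_4] = [v_1,v_4] − [v_0,v_4] + [v_0,v_1],
  ∂[v_2,v_3,v_4] = [v_3,v_4] − [v_2,v_4] + [v_2,v_3].
As a 10×5 matrix over Z this has rank 5, with invariant factors (1,1,1,1,1).

From H_k ≅ ker(∂_k) / im(∂_{k+1}) we obtain:

  H_0: rank C_0 − rank ∂_1 = 5 − 4 = 1, and the invariant factors of ∂_1 are all 1, so H_0 ≅ Z.
  H_1: rank ker ∂_1 − rank ∂_2 = (10 − 4) − 5 = 1, and the invariant factors of ∂_2 are all 1, so H_1 ≅ Z.
  H_2: rank ker ∂_2 − rank ∂_3 = (5 − 5) − 0 = 0, and there is no ∂_3, so H_2 ≅ 0.

As a check, the Euler characteristic is 5 − 10 + 5 = 0, which agrees with 1 − 1 + 0 = 0.

H_0 ≅ Z,  H_1 ≅ Z,  H_2 = 0.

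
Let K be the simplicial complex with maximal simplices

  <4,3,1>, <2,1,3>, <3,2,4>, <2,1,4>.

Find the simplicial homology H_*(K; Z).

H_0 = Z,  H_1 = 0,  H_2 = Z.

Order the vertices as 1 < 2 < 3 < 4. Listing each simplex with vertices in this order, K has dimension 2 with simplices:

  0-simplices (4): [1], [2], [3], [4]
  1-simplices (6): [1,2], [1,3], [1,4], [2,3], [2,4], [3,4]
  2-simplices (4): [1,2,3], [1,2,4], [1,3,4], [2,3,4]

giving chain groups C_0 ≅ Z^4, C_1 ≅ Z^6, C_2 ≅ Z^4.

The boundary map ∂_1: C_1 → C_0 is given by ∂[p,q] = [q] − [p].
This gives a 4×6 integer matrix of rank 3; reducing to Smith normal form yields diagonal entries (1,1,1).

Boundary ∂_2: C_2 → C_1 sends each 2-simplex [p,q,r] to [q,r] − [p,r] + [p,q]. For instance
  ∂[1,3,4] = [3,4] − [1,4] + [1,3],
  ∂[1,2,3] = [2,3] − [1,3] + [1,2].
As a 6×4 matrix over Z this has rank 3, with invariant factors (1,1,1).

Now H_k = ker ∂_k / im ∂_{k+1}, so:

  H_0: rank C_0 − rank ∂_1 = 4 − 3 = 1, and the invariant factors of ∂_1 are all 1, so H_0 ≅ Z.
  H_1: rank ker ∂_1 − rank ∂_2 = (6 − 3) − 3 = 0, and the invariant factors of ∂_2 are all 1, so H_1 ≅ 0.
  H_2: rank ker ∂_2 − rank ∂_3 = (4 − 3) − 0 = 1, and there is no ∂_3, so H_2 ≅ Z.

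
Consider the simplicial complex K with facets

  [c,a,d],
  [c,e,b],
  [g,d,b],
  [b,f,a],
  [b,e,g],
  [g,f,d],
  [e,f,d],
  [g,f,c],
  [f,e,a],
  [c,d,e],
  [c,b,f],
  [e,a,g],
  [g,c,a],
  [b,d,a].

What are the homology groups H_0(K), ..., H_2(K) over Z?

H_0 ≅ Z,  H_1 ≅ Z^2,  H_2 ≅ Z.

Order the vertices as a < b < c < d < e < f < g. Listing each simplex with vertices in this order, K has dimension 2 with simplices:

  0-simplices (7): a, b, c, d, e, f, g
  1-simplices (21): ab, ac, ad, ae, af, ag, bc, bd, be, bf, bg, cd, ce, cf, cg, de, df, dg, ef, eg, fg
  2-simplices (14): abd, abf, acd, acg, aef, aeg, bce, bcf, bdg, beg, cde, cfg, def, dfg

giving chain groups C_0 ≅ Z^7, C_1 ≅ Z^21, C_2 ≅ Z^14.

The boundary map ∂_1: C_1 → C_0 sends each edge [p,q] (with p < q) to q − p.
The 7×21 boundary matrix has rank 6 and Smith normal form diag(1,1,1,1,1,1).

Boundary ∂_2: C_2 → C_1 sends each 2-simplex [p,q,r] to [q,r] − [p,r] + [p,q]. For instance
  ∂bce = ce − be + bc,
  ∂abf = bf − af + ab.
The 21×14 boundary matrix has rank 13 and Smith normal form diag(1,1,1,1,1,1,1,1,1,1,1,1,1).

Computing H_k = (kernel of ∂_k) / (image of ∂_{k+1}):

  H_0: rank C_0 − rank ∂_1 = 7 − 6 = 1, and the invariant factors of ∂_1 are all 1, so H_0 = Z.
  H_1: rank ker ∂_1 − rank ∂_2 = (21 − 6) − 13 = 2, and the invariant factors of ∂_2 are all 1, so H_1 = Z^2.
  H_2: rank ker ∂_2 − rank ∂_3 = (14 − 13) − 0 = 1, and there is no ∂_3, so H_2 = Z.

As a check, the Euler characteristic is 7 − 21 + 14 = 0, which agrees with 1 − 2 + 1 = 0.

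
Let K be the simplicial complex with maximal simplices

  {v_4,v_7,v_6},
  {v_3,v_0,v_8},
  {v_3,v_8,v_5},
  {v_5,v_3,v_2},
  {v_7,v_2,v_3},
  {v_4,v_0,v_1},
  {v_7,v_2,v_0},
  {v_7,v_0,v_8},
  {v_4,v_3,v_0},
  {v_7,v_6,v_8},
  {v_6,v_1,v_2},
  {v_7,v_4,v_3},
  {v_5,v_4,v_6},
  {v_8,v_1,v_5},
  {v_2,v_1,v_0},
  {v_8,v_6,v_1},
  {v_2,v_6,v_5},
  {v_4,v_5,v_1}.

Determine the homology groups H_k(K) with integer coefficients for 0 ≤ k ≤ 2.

K has 9 vertices, 27 edges, 18 triangles.
rank ∂_0 = 0, rank ∂_1 = 8 ⇒ b_0 = 9 − 0 − 8 = 1; all invariant factors of ∂_1 are 1 so no torsion. So H_0 ≅ Z.
rank ∂_1 = 8, rank ∂_2 = 18 ⇒ b_1 = 27 − 8 − 18 = 1; ∂_2 has invariant factor(s) [2] giving torsion. So H_1 ≅ Z × Z/2.
rank ∂_2 = 18, rank ∂_3 = 0 ⇒ b_2 = 18 − 18 − 0 = 0. So H_2 ≅ 0.

H_0 = Z,  H_1 = Z × Z/2,  H_2 = 0.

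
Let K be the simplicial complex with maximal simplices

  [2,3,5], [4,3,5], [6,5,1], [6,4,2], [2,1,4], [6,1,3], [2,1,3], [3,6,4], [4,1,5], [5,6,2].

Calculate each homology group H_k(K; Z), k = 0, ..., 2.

H_0 = Z,  H_1 = Z/2,  H_2 = 0.

Take the total order 1 < 2 < 3 < 4 < 5 < 6 on the vertex set. Then K (dimension 2) consists of the simplices:

  0-simplices (6): [1], [2], [3], [4], [5], [6]
  1-simplices (15): [1,2], [1,3], [1,4], [1,5], [1,6], [2,3], [2,4], [2,5], [2,6], [3,4], [3,5], [3,6], [4,5], [4,6], [5,6]
  2-simplices (10): [1,2,3], [1,2,4], [1,3,6], [1,4,5], [1,5,6], [2,3,5], [2,4,6], [2,5,6], [3,4,5], [3,4,6]

Hence C_0 ≅ Z^6, C_1 ≅ Z^15, C_2 ≅ Z^10.

Boundary ∂_1: C_1 → C_0 sends each edge [p,q] (with p < q) to q − p. For instance
  ∂[1,6] = [6] − [1].
This gives a 6×15 integer matrix of rank 5; reducing to Smith normal form yields diagonal entries (1,1,1,1,1).

Boundary ∂_2: C_2 → C_1 acts by ∂[p,q,r] = [q,r] − [p,r] + [p,q]. For instance
  ∂[3,4,6] = [4,6] − [3,6] + [3,4],
  ∂[1,2,3] = [2,3] − [1,3] + [1,2].
The 15×10 boundary matrix has rank 10 and Smith normal form diag(1,1,1,1,1,1,1,1,1,2).

Reading off H_k = ker ∂_k / im ∂_{k+1}:

  H_0: rank C_0 − rank ∂_1 = 6 − 5 = 1, and the invariant factors of ∂_1 are all 1, so H_0 ≅ Z.
  H_1: rank ker ∂_1 − rank ∂_2 = (15 − 5) − 10 = 0, and ∂_2 has invariant factor 2 > 1, so H_1 ≅ Z/2.
  H_2: rank ker ∂_2 − rank ∂_3 = (10 − 10) − 0 = 0, and there is no ∂_3, so H_2 ≅ 0.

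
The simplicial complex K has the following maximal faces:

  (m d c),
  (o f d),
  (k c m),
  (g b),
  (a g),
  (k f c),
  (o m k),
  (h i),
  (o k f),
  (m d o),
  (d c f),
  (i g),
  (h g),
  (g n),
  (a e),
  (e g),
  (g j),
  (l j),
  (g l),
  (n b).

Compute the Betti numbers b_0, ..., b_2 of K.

b_0 = 2, b_1 = 4, b_2 = 1.

Order the vertices as a < b < c < d < e < f < g < h < i < j < k < l < m < n < o. Listing each simplex with vertices in this order, K has dimension 2 with simplices:

  0-simplices (15): a, b, c, d, e, f, g, h, i, j, k, l, m, n, o
  1-simplices (24): ae, ag, bg, bn, cd, cf, ck, cm, df, dm, do, eg, fk, fo, gh, gi, gj, gl, gn, hi, jl, km, ko, mo
  2-simplices (8): cdf, cdm, cfk, ckm, dfo, dmo, fko, kmo

giving chain groups C_0 ≅ Z^15, C_1 ≅ Z^24, C_2 ≅ Z^8.

Boundary ∂_1: C_1 → C_0 sends each edge [p,q] (with p < q) to q − p.
The 15×24 boundary matrix has rank 13 and Smith normal form diag(1,1,1,1,1,1,1,1,1,1,1,1,1).

Boundary ∂_2: C_2 → C_1 acts by ∂[p,q,r] = [q,r] − [p,r] + [p,q]. For instance
  ∂dfo = fo − do + df,
  ∂dmo = mo − do + dm.
The resulting 24×8 matrix has rank 7, and its Smith normal form has invariant factors (1,1,1,1,1,1,1).

From H_k ≅ ker(∂_k) / im(∂_{k+1}) we obtain:

  H_0: rank C_0 − rank ∂_1 = 15 − 13 = 2, and the invariant factors of ∂_1 are all 1, so H_0 ≅ Z^2.
  H_1: rank ker ∂_1 − rank ∂_2 = (24 − 13) − 7 = 4, and the invariant factors of ∂_2 are all 1, so H_1 ≅ Z^4.
  H_2: rank ker ∂_2 − rank ∂_3 = (8 − 7) − 0 = 1, and there is no ∂_3, so H_2 ≅ Z.

Hence the Betti numbers are b_0 = 2, b_1 = 4, b_2 = 1.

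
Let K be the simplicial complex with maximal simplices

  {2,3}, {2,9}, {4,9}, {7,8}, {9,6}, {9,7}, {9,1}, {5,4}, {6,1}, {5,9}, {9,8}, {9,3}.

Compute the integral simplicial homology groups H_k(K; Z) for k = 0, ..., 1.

Fix the vertex order 1 < 2 < 3 < 4 < 5 < 6 < 7 < 8 < 9 and write every simplex with vertices in increasing order. Then dim K = 1 and the simplices of K are:

  0-simplices (9): [1], [2], [3], [4], [5], [6], [7], [8], [9]
  1-simplices (12): [1,6], [1,9], [2,3], [2,9], [3,9], [4,5], [4,9], [5,9], [6,9], [7,8], [7,9], [8,9]

giving chain groups C_0 ≅ Z^9, C_1 ≅ Z^12.

Boundary ∂_1: C_1 → C_0 maps an edge to its endpoints' difference, ∂[p,q] = q − p.
The resulting 9×12 matrix has rank 8, and its Smith normal form has invariant factors (1,1,1,1,1,1,1,1).

From H_k ≅ ker(∂_k) / im(∂_{k+1}) we obtain:

  H_0: rank C_0 − rank ∂_1 = 9 − 8 = 1, and the invariant factors of ∂_1 are all 1, so H_0 ≅ Z.
  H_1: rank ker ∂_1 − rank ∂_2 = (12 − 8) − 0 = 4, and there is no ∂_2, so H_1 ≅ Z^4.

H_0 = Z,  H_1 = Z^4.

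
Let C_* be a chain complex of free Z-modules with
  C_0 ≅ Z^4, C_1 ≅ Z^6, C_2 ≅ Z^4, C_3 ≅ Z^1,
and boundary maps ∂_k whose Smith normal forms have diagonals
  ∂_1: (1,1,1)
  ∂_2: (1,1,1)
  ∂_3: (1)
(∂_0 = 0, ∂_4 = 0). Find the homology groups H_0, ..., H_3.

H_0 ≅ Z,  H_1 = 0,  H_2 = 0,  H_3 = 0.

H_0: b_0 = 4 − 0 − 3 = 1; torsion from ∂_1 factors > 1: none. So H_0 ≅ Z.
H_1: b_1 = 6 − 3 − 3 = 0; torsion from ∂_2 factors > 1: none. So H_1 ≅ 0.
H_2: b_2 = 4 − 3 − 1 = 0; torsion from ∂_3 factors > 1: none. So H_2 ≅ 0.
H_3: b_3 = 1 − 1 − 0 = 0; torsion from ∂_4 factors > 1: none. So H_3 ≅ 0.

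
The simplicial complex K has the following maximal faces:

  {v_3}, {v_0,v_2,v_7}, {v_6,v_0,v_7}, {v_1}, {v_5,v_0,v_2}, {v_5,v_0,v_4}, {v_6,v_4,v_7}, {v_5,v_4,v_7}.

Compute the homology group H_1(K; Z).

We work with the vertex ordering v_0 < v_1 < v_2 < v_3 < v_4 < v_5 < v_6 < v_7. The simplices of K, each written with vertices in increasing order, are:

  0-simplices (8): [v_0], [v_1], [v_2], [v_3], [v_4], [v_5], [v_6], [v_7]
  1-simplices (12): [v_0,v_2], [v_0,v_4], [v_0,v_5], [v_0,v_6], [v_0,v_7], [v_2,v_5], [v_2,v_7], [v_4,v_5], [v_4,v_6], [v_4,v_7], [v_5,v_7], [v_6,v_7]
  2-simplices (6): [v_0,v_2,v_5], [v_0,v_2,v_7], [v_0,v_4,v_5], [v_0,v_6,v_7], [v_4,v_5,v_7], [v_4,v_6,v_7]

Hence C_0 ≅ Z^8, C_1 ≅ Z^12, C_2 ≅ Z^6.

∂_1: C_1 → C_0 is given by ∂[p,q] = [q] − [p]. For instance
  ∂[v_4,v_7] = [v_7] − [v_4].
The 8×12 boundary matrix has rank 5 and Smith normal form diag(1,1,1,1,1).

The boundary map ∂_2: C_2 → C_1 sends each 2-simplex [p,q,r] to [q,r] − [p,r] + [p,q]. For instance
  ∂[v_0,v_2,v_5] = [v_2,v_5] − [v_0,v_5] + [v_0,v_2],
  ∂[v_4,v_6,v_7] = [v_6,v_7] − [v_4,v_7] + [v_4,v_6].
As a 12×6 matrix over Z this has rank 6, with invariant factors (1,1,1,1,1,1).

Computing H_k = (kernel of ∂_k) / (image of ∂_{k+1}):

  H_1: rank ker ∂_1 − rank ∂_2 = (12 − 5) − 6 = 1, and the invariant factors of ∂_2 are all 1, so H_1 ≅ Z.

(K is a triangulation of the disjoint union of the cylinder S^1 x I and a set of 2 points.)

H_1 ≅ Z.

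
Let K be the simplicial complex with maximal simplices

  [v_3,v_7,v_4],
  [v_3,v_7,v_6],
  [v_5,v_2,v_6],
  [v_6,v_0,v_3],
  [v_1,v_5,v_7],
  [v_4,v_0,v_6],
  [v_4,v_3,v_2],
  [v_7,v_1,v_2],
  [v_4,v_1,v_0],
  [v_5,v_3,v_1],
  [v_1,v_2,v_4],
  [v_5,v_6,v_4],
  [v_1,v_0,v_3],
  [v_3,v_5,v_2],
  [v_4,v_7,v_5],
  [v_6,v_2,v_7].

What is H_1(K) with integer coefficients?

H_1 ≅ Z^2.

Order the vertices as v_0 < v_1 < v_2 < v_3 < v_4 < v_5 < v_6 < v_7. Listing each simplex with vertices in this order, K has dimension 2 with simplices:

  0-simplices (8): [v_0], [v_1], [v_2], [v_3], [v_4], [v_5], [v_6], [v_7]
  1-simplices (24): (24 of them)
  2-simplices (16): (16 of them)

so the chain groups are C_0 ≅ Z^8, C_1 ≅ Z^24, C_2 ≅ Z^16.

Boundary ∂_1: C_1 → C_0 maps an edge to its endpoints' difference, ∂[p,q] = q − p.
The resulting 8×24 matrix has rank 7, and its Smith normal form has invariant factors (1,1,1,1,1,1,1).

∂_2: C_2 → C_1 sends each 2-simplex [p,q,r] to [q,r] − [p,r] + [p,q]. For instance
  ∂[v_1,v_2,v_7] = [v_2,v_7] − [v_1,v_7] + [v_1,v_2],
  ∂[v_4,v_5,v_7] = [v_5,v_7] − [v_4,v_7] + [v_4,v_5].
The resulting 24×16 matrix has rank 15, and its Smith normal form has invariant factors (1,1,1,1,1,1,1,1,1,1,1,1,1,1,1).

Computing H_k = (kernel of ∂_k) / (image of ∂_{k+1}):

  H_1: rank ker ∂_1 − rank ∂_2 = (24 − 7) − 15 = 2, and the invariant factors of ∂_2 are all 1, so H_1 ≅ Z^2.

(K is a triangulation of the torus T^2.)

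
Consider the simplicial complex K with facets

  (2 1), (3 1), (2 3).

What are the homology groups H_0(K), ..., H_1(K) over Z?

We work with the vertex ordering 1 < 2 < 3. The simplices of K, each written with vertices in increasing order, are:

  0-simplices (3): [1], [2], [3]
  1-simplices (3): [1,2], [1,3], [2,3]

so the chain groups are C_0 ≅ Z^3, C_1 ≅ Z^3.

Boundary ∂_1: C_1 → C_0 is given by ∂[p,q] = [q] − [p].
This gives a 3×3 integer matrix of rank 2; reducing to Smith normal form yields diagonal entries (1,1).

Reading off H_k = ker ∂_k / im ∂_{k+1}:

  H_0: rank C_0 − rank ∂_1 = 3 − 2 = 1, and the invariant factors of ∂_1 are all 1, so H_0 ≅ Z.
  H_1: rank ker ∂_1 − rank ∂_2 = (3 − 2) − 0 = 1, and there is no ∂_2, so H_1 ≅ Z.

H_0 ≅ Z,  H_1 ≅ Z.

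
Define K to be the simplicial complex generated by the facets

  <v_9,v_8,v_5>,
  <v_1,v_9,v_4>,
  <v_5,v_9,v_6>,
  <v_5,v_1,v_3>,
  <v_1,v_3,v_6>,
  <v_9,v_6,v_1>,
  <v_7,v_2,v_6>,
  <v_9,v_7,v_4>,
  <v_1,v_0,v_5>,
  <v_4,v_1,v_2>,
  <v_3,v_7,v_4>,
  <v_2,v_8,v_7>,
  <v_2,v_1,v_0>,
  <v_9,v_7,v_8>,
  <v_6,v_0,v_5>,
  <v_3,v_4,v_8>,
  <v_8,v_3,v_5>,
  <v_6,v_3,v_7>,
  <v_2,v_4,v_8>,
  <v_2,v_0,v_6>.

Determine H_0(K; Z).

H_0 = Z.

Order the vertices as v_0 < v_1 < v_2 < v_3 < v_4 < v_5 < v_6 < v_7 < v_8 < v_9. Listing each simplex with vertices in this order, K has dimension 2 with simplices:

  0-simplices (10): [v_0], [v_1], [v_2], [v_3], [v_4], [v_5], [v_6], [v_7], [v_8], [v_9]
  1-simplices (30): (30 of them)
  2-simplices (20): (20 of them)

so the chain groups are C_0 ≅ Z^10, C_1 ≅ Z^30, C_2 ≅ Z^20.

The boundary map ∂_1: C_1 → C_0 maps an edge to its endpoints' difference, ∂[p,q] = q − p.
The resulting 10×30 matrix has rank 9, and its Smith normal form has invariant factors (1,1,1,1,1,1,1,1,1).

Boundary ∂_2: C_2 → C_1 sends each 2-simplex [p,q,r] to [q,r] − [p,r] + [p,q]. For instance
  ∂[v_1,v_3,v_5] = [v_3,v_5] − [v_1,v_5] + [v_1,v_3],
  ∂[v_3,v_5,v_8] = [v_5,v_8] − [v_3,v_8] + [v_3,v_5].
As a 30×20 matrix over Z this has rank 20, with invariant factors (1,1,1,1,1,1,1,1,1,1,1,1,1,1,1,1,1,1,1,2).

From H_k ≅ ker(∂_k) / im(∂_{k+1}) we obtain:

  H_0: rank C_0 − rank ∂_1 = 10 − 9 = 1, and the invariant factors of ∂_1 are all 1, so H_0 = Z.

(K is a triangulation of the Klein bottle.)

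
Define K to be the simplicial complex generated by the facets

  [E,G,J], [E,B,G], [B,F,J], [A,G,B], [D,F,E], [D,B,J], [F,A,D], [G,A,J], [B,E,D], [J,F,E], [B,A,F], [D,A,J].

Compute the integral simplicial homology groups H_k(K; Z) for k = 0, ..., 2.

H_0 ≅ Z,  H_1 ≅ Z/2Z,  H_2 = 0.

Take the total order A < B < D < E < F < G < J on the vertex set. Then K (dimension 2) consists of the simplices:

  0-simplices (7): A, B, D, E, F, G, J
  1-simplices (18): AB, AD, AF, AG, AJ, BD, BE, BF, BG, BJ, DE, DF, DJ, EF, EG, EJ, FJ, GJ
  2-simplices (12): ABF, ABG, ADF, ADJ, AGJ, BDE, BDJ, BEG, BFJ, DEF, EFJ, EGJ

Hence C_0 ≅ Z^7, C_1 ≅ Z^18, C_2 ≅ Z^12.

The boundary map ∂_1: C_1 → C_0 is given by ∂[p,q] = [q] − [p]. For instance
  ∂GJ = J − G.
The resulting 7×18 matrix has rank 6, and its Smith normal form has invariant factors (1,1,1,1,1,1).

∂_2: C_2 → C_1 acts by ∂[p,q,r] = [q,r] − [p,r] + [p,q]. For instance
  ∂BFJ = FJ − BJ + BF,
  ∂ABG = BG − AG + AB.
This gives a 18×12 integer matrix of rank 12; reducing to Smith normal form yields diagonal entries (1,1,1,1,1,1,1,1,1,1,1,2).

Computing H_k = (kernel of ∂_k) / (image of ∂_{k+1}):

  H_0: rank C_0 − rank ∂_1 = 7 − 6 = 1, and the invariant factors of ∂_1 are all 1, so H_0 = Z.
  H_1: rank ker ∂_1 − rank ∂_2 = (18 − 6) − 12 = 0, and ∂_2 has invariant factor 2 > 1, so H_1 = Z/2Z.
  H_2: rank ker ∂_2 − rank ∂_3 = (12 − 12) − 0 = 0, and there is no ∂_3, so H_2 = 0.

As a check, the Euler characteristic is 7 − 18 + 12 = 1, which agrees with 1 − 0 + 0 = 1.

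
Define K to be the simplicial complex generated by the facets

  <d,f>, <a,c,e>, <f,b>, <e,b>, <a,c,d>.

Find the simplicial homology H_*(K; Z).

H_0 ≅ Z,  H_1 ≅ Z,  H_2 = 0.

Take the total order a < b < c < d < e < f on the vertex set. Then K (dimension 2) consists of the simplices:

  0-simplices (6): a, b, c, d, e, f
  1-simplices (8): ac, ad, ae, be, bf, cd, ce, df
  2-simplices (2): acd, ace

giving chain groups C_0 ≅ Z^6, C_1 ≅ Z^8, C_2 ≅ Z^2.

The boundary map ∂_1: C_1 → C_0 maps an edge to its endpoints' difference, ∂[p,q] = q − p.
The 6×8 boundary matrix has rank 5 and Smith normal form diag(1,1,1,1,1).

∂_2: C_2 → C_1 sends each 2-simplex [p,q,r] to [q,r] − [p,r] + [p,q]. For instance
  ∂ace = ce − ae + ac,
  ∂acd = cd − ad + ac.
The 8×2 boundary matrix has rank 2 and Smith normal form diag(1,1).

Now H_k = ker ∂_k / im ∂_{k+1}, so:

  H_0: rank C_0 − rank ∂_1 = 6 − 5 = 1, and the invariant factors of ∂_1 are all 1, so H_0 = Z.
  H_1: rank ker ∂_1 − rank ∂_2 = (8 − 5) − 2 = 1, and the invariant factors of ∂_2 are all 1, so H_1 = Z.
  H_2: rank ker ∂_2 − rank ∂_3 = (2 − 2) − 0 = 0, and there is no ∂_3, so H_2 = 0.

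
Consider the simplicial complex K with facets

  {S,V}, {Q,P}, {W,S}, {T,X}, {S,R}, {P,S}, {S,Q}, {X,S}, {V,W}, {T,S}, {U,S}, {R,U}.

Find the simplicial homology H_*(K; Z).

H_0 ≅ Z,  H_1 ≅ Z^4.

Take the total order P < Q < R < S < T < U < V < W < X on the vertex set. Then K (dimension 1) consists of the simplices:

  0-simplices (9): P, Q, R, S, T, U, V, W, X
  1-simplices (12): PQ, PS, QS, RS, RU, ST, SU, SV, SW, SX, TX, VW

so the chain groups are C_0 ≅ Z^9, C_1 ≅ Z^12.

Boundary ∂_1: C_1 → C_0 is given by ∂[p,q] = [q] − [p].
The 9×12 boundary matrix has rank 8 and Smith normal form diag(1,1,1,1,1,1,1,1).

Reading off H_k = ker ∂_k / im ∂_{k+1}:

  H_0: rank C_0 − rank ∂_1 = 9 − 8 = 1, and the invariant factors of ∂_1 are all 1, so H_0 ≅ Z.
  H_1: rank ker ∂_1 − rank ∂_2 = (12 − 8) − 0 = 4, and there is no ∂_2, so H_1 ≅ Z^4.

As a check, the Euler characteristic is 9 − 12 = -3, which agrees with 1 − 4 = -3.
(K is a triangulation of a wedge of 4 circles.)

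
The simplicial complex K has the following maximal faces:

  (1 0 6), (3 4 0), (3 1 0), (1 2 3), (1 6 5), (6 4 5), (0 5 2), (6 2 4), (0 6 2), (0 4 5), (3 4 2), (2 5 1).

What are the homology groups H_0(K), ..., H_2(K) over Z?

H_0 ≅ Z,  H_1 ≅ Z/2Z,  H_2 = 0.

Order the vertices as 0 < 1 < 2 < 3 < 4 < 5 < 6. Listing each simplex with vertices in this order, K has dimension 2 with simplices:

  0-simplices (7): [0], [1], [2], [3], [4], [5], [6]
  1-simplices (18): [0,1], [0,2], [0,3], [0,4], [0,5], [0,6], [1,2], [1,3], [1,5], [1,6], [2,3], [2,4], [2,5], [2,6], [3,4], [4,5], [4,6], [5,6]
  2-simplices (12): [0,1,3], [0,1,6], [0,2,5], [0,2,6], [0,3,4], [0,4,5], [1,2,3], [1,2,5], [1,5,6], [2,3,4], [2,4,6], [4,5,6]

Hence C_0 ≅ Z^7, C_1 ≅ Z^18, C_2 ≅ Z^12.

The boundary map ∂_1: C_1 → C_0 is given by ∂[p,q] = [q] − [p]. For instance
  ∂[1,5] = [5] − [1].
The 7×18 boundary matrix has rank 6 and Smith normal form diag(1,1,1,1,1,1).

Boundary ∂_2: C_2 → C_1 sends each 2-simplex [p,q,r] to [q,r] − [p,r] + [p,q]. For instance
  ∂[0,2,6] = [2,6] − [0,6] + [0,2],
  ∂[2,3,4] = [3,4] − [2,4] + [2,3].
The 18×12 boundary matrix has rank 12 and Smith normal form diag(1,1,1,1,1,1,1,1,1,1,1,2).

Reading off H_k = ker ∂_k / im ∂_{k+1}:

  H_0: rank C_0 − rank ∂_1 = 7 − 6 = 1, and the invariant factors of ∂_1 are all 1, so H_0 = Z.
  H_1: rank ker ∂_1 − rank ∂_2 = (18 − 6) − 12 = 0, and ∂_2 has invariant factor 2 > 1, so H_1 = Z/2Z.
  H_2: rank ker ∂_2 − rank ∂_3 = (12 − 12) − 0 = 0, and there is no ∂_3, so H_2 = 0.

As a check, the Euler characteristic is 7 − 18 + 12 = 1, which agrees with 1 − 0 + 0 = 1.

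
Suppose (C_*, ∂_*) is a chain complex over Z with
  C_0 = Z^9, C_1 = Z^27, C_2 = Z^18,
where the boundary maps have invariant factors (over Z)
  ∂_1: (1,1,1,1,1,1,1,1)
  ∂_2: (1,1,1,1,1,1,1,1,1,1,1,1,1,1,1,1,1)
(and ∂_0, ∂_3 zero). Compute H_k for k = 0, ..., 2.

H_0 ≅ Z,  H_1 ≅ Z^2,  H_2 ≅ Z.

H_0: b_0 = 9 − 0 − 8 = 1; torsion from ∂_1 factors > 1: none. So H_0 ≅ Z.
H_1: b_1 = 27 − 8 − 17 = 2; torsion from ∂_2 factors > 1: none. So H_1 ≅ Z^2.
H_2: b_2 = 18 − 17 − 0 = 1; torsion from ∂_3 factors > 1: none. So H_2 ≅ Z.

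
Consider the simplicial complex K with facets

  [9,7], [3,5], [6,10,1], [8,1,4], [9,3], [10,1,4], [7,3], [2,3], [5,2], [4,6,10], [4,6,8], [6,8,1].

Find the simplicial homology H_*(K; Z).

H_0 = Z^2,  H_1 = Z^2,  H_2 = Z.

K has 10 vertices, 15 edges, 6 triangles.
rank ∂_0 = 0, rank ∂_1 = 8 ⇒ b_0 = 10 − 0 − 8 = 2; all invariant factors of ∂_1 are 1 so no torsion. So H_0 = Z^2.
rank ∂_1 = 8, rank ∂_2 = 5 ⇒ b_1 = 15 − 8 − 5 = 2; all invariant factors of ∂_2 are 1 so no torsion. So H_1 = Z^2.
rank ∂_2 = 5, rank ∂_3 = 0 ⇒ b_2 = 6 − 5 − 0 = 1. So H_2 = Z.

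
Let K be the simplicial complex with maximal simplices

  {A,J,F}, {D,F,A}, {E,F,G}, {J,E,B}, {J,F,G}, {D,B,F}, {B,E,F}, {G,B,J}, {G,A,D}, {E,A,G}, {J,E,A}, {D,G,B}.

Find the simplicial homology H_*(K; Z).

Order the vertices as A < B < D < E < F < G < J. Listing each simplex with vertices in this order, K has dimension 2 with simplices:

  0-simplices (7): A, B, D, E, F, G, J
  1-simplices (18): AD, AE, AF, AG, AJ, BD, BE, BF, BG, BJ, DF, DG, EF, EG, EJ, FG, FJ, GJ
  2-simplices (12): ADF, ADG, AEG, AEJ, AFJ, BDF, BDG, BEF, BEJ, BGJ, EFG, FGJ

giving chain groups C_0 ≅ Z^7, C_1 ≅ Z^18, C_2 ≅ Z^12.

∂_1: C_1 → C_0 sends each edge [p,q] (with p < q) to q − p. For instance
  ∂GJ = J − G.
As a 7×18 matrix over Z this has rank 6, with invariant factors (1,1,1,1,1,1).

The boundary map ∂_2: C_2 → C_1 maps a triangle to the signed sum of its edges. For instance
  ∂BDF = DF − BF + BD,
  ∂BEJ = EJ − BJ + BE.
As a 18×12 matrix over Z this has rank 12, with invariant factors (1,1,1,1,1,1,1,1,1,1,1,2).

Reading off H_k = ker ∂_k / im ∂_{k+1}:

  H_0: rank C_0 − rank ∂_1 = 7 − 6 = 1, and the invariant factors of ∂_1 are all 1, so H_0 = Z.
  H_1: rank ker ∂_1 − rank ∂_2 = (18 − 6) − 12 = 0, and ∂_2 has invariant factor 2 > 1, so H_1 = Z/2.
  H_2: rank ker ∂_2 − rank ∂_3 = (12 − 12) − 0 = 0, and there is no ∂_3, so H_2 = 0.

H_0 ≅ Z,  H_1 ≅ Z/2,  H_2 = 0.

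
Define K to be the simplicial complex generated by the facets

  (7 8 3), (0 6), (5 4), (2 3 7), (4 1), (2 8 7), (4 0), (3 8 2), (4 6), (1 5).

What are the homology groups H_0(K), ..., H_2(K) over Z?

We work with the vertex ordering 0 < 1 < 2 < 3 < 4 < 5 < 6 < 7 < 8. The simplices of K, each written with vertices in increasing order, are:

  0-simplices (9): [0], [1], [2], [3], [4], [5], [6], [7], [8]
  1-simplices (12): [0,4], [0,6], [1,4], [1,5], [2,3], [2,7], [2,8], [3,7], [3,8], [4,5], [4,6], [7,8]
  2-simplices (4): [2,3,7], [2,3,8], [2,7,8], [3,7,8]

so the chain groups are C_0 ≅ Z^9, C_1 ≅ Z^12, C_2 ≅ Z^4.

The boundary map ∂_1: C_1 → C_0 maps an edge to its endpoints' difference, ∂[p,q] = q − p.
The resulting 9×12 matrix has rank 7, and its Smith normal form has invariant factors (1,1,1,1,1,1,1).

∂_2: C_2 → C_1 maps a triangle to the signed sum of its edges. For instance
  ∂[3,7,8] = [7,8] − [3,8] + [3,7],
  ∂[2,7,8] = [7,8] − [2,8] + [2,7].
The 12×4 boundary matrix has rank 3 and Smith normal form diag(1,1,1).

From H_k ≅ ker(∂_k) / im(∂_{k+1}) we obtain:

  H_0: rank C_0 − rank ∂_1 = 9 − 7 = 2, and the invariant factors of ∂_1 are all 1, so H_0 = Z^2.
  H_1: rank ker ∂_1 − rank ∂_2 = (12 − 7) − 3 = 2, and the invariant factors of ∂_2 are all 1, so H_1 = Z^2.
  H_2: rank ker ∂_2 − rank ∂_3 = (4 − 3) − 0 = 1, and there is no ∂_3, so H_2 = Z.

(K is a triangulation of the disjoint union of the 2-sphere S^2 and a wedge of 2 circles.)

H_0 = Z^2,  H_1 = Z^2,  H_2 = Z.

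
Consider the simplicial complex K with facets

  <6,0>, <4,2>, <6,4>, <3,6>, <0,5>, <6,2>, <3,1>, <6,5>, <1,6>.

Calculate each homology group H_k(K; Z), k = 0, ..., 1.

We work with the vertex ordering 0 < 1 < 2 < 3 < 4 < 5 < 6. The simplices of K, each written with vertices in increasing order, are:

  0-simplices (7): [0], [1], [2], [3], [4], [5], [6]
  1-simplices (9): [0,5], [0,6], [1,3], [1,6], [2,4], [2,6], [3,6], [4,6], [5,6]

so the chain groups are C_0 ≅ Z^7, C_1 ≅ Z^9.

The boundary map ∂_1: C_1 → C_0 sends each edge [p,q] (with p < q) to q − p. For instance
  ∂[5,6] = [6] − [5].
The 7×9 boundary matrix has rank 6 and Smith normal form diag(1,1,1,1,1,1).

Computing H_k = (kernel of ∂_k) / (image of ∂_{k+1}):

  H_0: rank C_0 − rank ∂_1 = 7 − 6 = 1, and the invariant factors of ∂_1 are all 1, so H_0 = Z.
  H_1: rank ker ∂_1 − rank ∂_2 = (9 − 6) − 0 = 3, and there is no ∂_2, so H_1 = Z^3.

(K is a triangulation of a wedge of 3 circles.)

H_0 = Z,  H_1 = Z^3.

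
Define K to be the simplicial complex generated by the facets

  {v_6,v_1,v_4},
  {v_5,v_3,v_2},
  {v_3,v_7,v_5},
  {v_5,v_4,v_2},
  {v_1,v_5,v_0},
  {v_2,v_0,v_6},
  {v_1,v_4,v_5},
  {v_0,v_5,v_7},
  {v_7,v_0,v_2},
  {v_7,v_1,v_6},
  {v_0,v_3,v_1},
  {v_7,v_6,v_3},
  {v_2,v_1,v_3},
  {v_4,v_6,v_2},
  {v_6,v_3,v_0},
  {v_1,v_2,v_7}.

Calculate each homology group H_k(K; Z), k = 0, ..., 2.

We work with the vertex ordering v_0 < v_1 < v_2 < v_3 < v_4 < v_5 < v_6 < v_7. The simplices of K, each written with vertices in increasing order, are:

  0-simplices (8): [v_0], [v_1], [v_2], [v_3], [v_4], [v_5], [v_6], [v_7]
  1-simplices (24): (24 of them)
  2-simplices (16): (16 of them)

giving chain groups C_0 ≅ Z^8, C_1 ≅ Z^24, C_2 ≅ Z^16.

The boundary map ∂_1: C_1 → C_0 is given by ∂[p,q] = [q] − [p]. For instance
  ∂[v_3,v_7] = [v_7] − [v_3].
The 8×24 boundary matrix has rank 7 and Smith normal form diag(1,1,1,1,1,1,1).

The boundary map ∂_2: C_2 → C_1 sends each 2-simplex [p,q,r] to [q,r] − [p,r] + [p,q]. For instance
  ∂[v_2,v_4,v_5] = [v_4,v_5] − [v_2,v_5] + [v_2,v_4],
  ∂[v_1,v_6,v_7] = [v_6,v_7] − [v_1,v_7] + [v_1,v_6].
This gives a 24×16 integer matrix of rank 15; reducing to Smith normal form yields diagonal entries (1,1,1,1,1,1,1,1,1,1,1,1,1,1,1).

From H_k ≅ ker(∂_k) / im(∂_{k+1}) we obtain:

  H_0: rank C_0 − rank ∂_1 = 8 − 7 = 1, and the invariant factors of ∂_1 are all 1, so H_0 ≅ Z.
  H_1: rank ker ∂_1 − rank ∂_2 = (24 − 7) − 15 = 2, and the invariant factors of ∂_2 are all 1, so H_1 ≅ Z^2.
  H_2: rank ker ∂_2 − rank ∂_3 = (16 − 15) − 0 = 1, and there is no ∂_3, so H_2 ≅ Z.

As a check, the Euler characteristic is 8 − 24 + 16 = 0, which agrees with 1 − 2 + 1 = 0.

H_0 = Z,  H_1 = Z^2,  H_2 = Z.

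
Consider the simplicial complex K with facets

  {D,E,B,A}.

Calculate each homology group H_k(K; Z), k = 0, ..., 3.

H_0 = Z,  H_1 = 0,  H_2 = 0,  H_3 = 0.

Fix the vertex order A < B < D < E and write every simplex with vertices in increasing order. Then dim K = 3 and the simplices of K are:

  0-simplices (4): A, B, D, E
  1-simplices (6): AB, AD, AE, BD, BE, DE
  2-simplices (4): ABD, ABE, ADE, BDE
  3-simplices (1): ABDE

giving chain groups C_0 ≅ Z^4, C_1 ≅ Z^6, C_2 ≅ Z^4, C_3 ≅ Z^1.

∂_1: C_1 → C_0 maps an edge to its endpoints' difference, ∂[p,q] = q − p. For instance
  ∂BE = E − B.
As a 4×6 matrix over Z this has rank 3, with invariant factors (1,1,1).

∂_2: C_2 → C_1 acts by ∂[p,q,r] = [q,r] − [p,r] + [p,q]. For instance
  ∂ABD = BD − AD + AB,
  ∂ADE = DE − AE + AD.
The resulting 6×4 matrix has rank 3, and its Smith normal form has invariant factors (1,1,1).

∂_3: C_3 → C_2 sends each 3-simplex σ to the alternating sum Σ_i (−1)^i (σ with its i-th vertex removed). For instance
  ∂ABDE = BDE − ADE + ABE − ABD.
As a 4×1 matrix over Z this has rank 1, with invariant factors (1).

Computing H_k = (kernel of ∂_k) / (image of ∂_{k+1}):

  H_0: rank C_0 − rank ∂_1 = 4 − 3 = 1, and the invariant factors of ∂_1 are all 1, so H_0 = Z.
  H_1: rank ker ∂_1 − rank ∂_2 = (6 − 3) − 3 = 0, and the invariant factors of ∂_2 are all 1, so H_1 = 0.
  H_2: rank ker ∂_2 − rank ∂_3 = (4 − 3) − 1 = 0, and the invariant factors of ∂_3 are all 1, so H_2 = 0.
  H_3: rank ker ∂_3 − rank ∂_4 = (1 − 1) − 0 = 0, and there is no ∂_4, so H_3 = 0.

As a check, the Euler characteristic is 4 − 6 + 4 − 1 = 1, which agrees with 1 − 0 + 0 − 0 = 1.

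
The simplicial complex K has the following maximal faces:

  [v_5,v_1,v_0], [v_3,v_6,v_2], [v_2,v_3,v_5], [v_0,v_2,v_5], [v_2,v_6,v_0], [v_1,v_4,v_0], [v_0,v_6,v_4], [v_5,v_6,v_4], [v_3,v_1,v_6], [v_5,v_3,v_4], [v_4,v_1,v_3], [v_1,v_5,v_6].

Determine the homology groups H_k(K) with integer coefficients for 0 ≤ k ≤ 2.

Fix the vertex order v_0 < v_1 < v_2 < v_3 < v_4 < v_5 < v_6 and write every simplex with vertices in increasing order. Then dim K = 2 and the simplices of K are:

  0-simplices (7): [v_0], [v_1], [v_2], [v_3], [v_4], [v_5], [v_6]
  1-simplices (18): (18 of them)
  2-simplices (12): (12 of them)

giving chain groups C_0 ≅ Z^7, C_1 ≅ Z^18, C_2 ≅ Z^12.

The boundary map ∂_1: C_1 → C_0 maps an edge to its endpoints' difference, ∂[p,q] = q − p. For instance
  ∂[v_5,v_6] = [v_6] − [v_5].
This gives a 7×18 integer matrix of rank 6; reducing to Smith normal form yields diagonal entries (1,1,1,1,1,1).

∂_2: C_2 → C_1 maps a triangle to the signed sum of its edges. For instance
  ∂[v_0,v_1,v_4] = [v_1,v_4] − [v_0,v_4] + [v_0,v_1],
  ∂[v_4,v_5,v_6] = [v_5,v_6] − [v_4,v_6] + [v_4,v_5].
This gives a 18×12 integer matrix of rank 12; reducing to Smith normal form yields diagonal entries (1,1,1,1,1,1,1,1,1,1,1,2).

Now H_k = ker ∂_k / im ∂_{k+1}, so:

  H_0: rank C_0 − rank ∂_1 = 7 − 6 = 1, and the invariant factors of ∂_1 are all 1, so H_0 = Z.
  H_1: rank ker ∂_1 − rank ∂_2 = (18 − 6) − 12 = 0, and ∂_2 has invariant factor 2 > 1, so H_1 = Z/2.
  H_2: rank ker ∂_2 − rank ∂_3 = (12 − 12) − 0 = 0, and there is no ∂_3, so H_2 = 0.

(K is a triangulation of the real projective plane RP^2.)

H_0 = Z,  H_1 = Z/2,  H_2 = 0.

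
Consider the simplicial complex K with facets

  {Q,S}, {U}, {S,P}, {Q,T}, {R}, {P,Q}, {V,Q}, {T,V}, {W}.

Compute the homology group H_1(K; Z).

H_1 ≅ Z^2.

Take the total order P < Q < R < S < T < U < V < W on the vertex set. Then K (dimension 1) consists of the simplices:

  0-simplices (8): P, Q, R, S, T, U, V, W
  1-simplices (6): PQ, PS, QS, QT, QV, TV

so the chain groups are C_0 ≅ Z^8, C_1 ≅ Z^6.

The boundary map ∂_1: C_1 → C_0 maps an edge to its endpoints' difference, ∂[p,q] = q − p. For instance
  ∂PQ = Q − P.
The resulting 8×6 matrix has rank 4, and its Smith normal form has invariant factors (1,1,1,1).

Now H_k = ker ∂_k / im ∂_{k+1}, so:

  H_1: rank ker ∂_1 − rank ∂_2 = (6 − 4) − 0 = 2, and there is no ∂_2, so H_1 ≅ Z^2.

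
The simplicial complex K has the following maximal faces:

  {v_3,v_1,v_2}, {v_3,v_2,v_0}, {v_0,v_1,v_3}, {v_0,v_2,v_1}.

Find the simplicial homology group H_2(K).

Order the vertices as v_0 < v_1 < v_2 < v_3. Listing each simplex with vertices in this order, K has dimension 2 with simplices:

  0-simplices (4): [v_0], [v_1], [v_2], [v_3]
  1-simplices (6): [v_0,v_1], [v_0,v_2], [v_0,v_3], [v_1,v_2], [v_1,v_3], [v_2,v_3]
  2-simplices (4): [v_0,v_1,v_2], [v_0,v_1,v_3], [v_0,v_2,v_3], [v_1,v_2,v_3]

giving chain groups C_0 ≅ Z^4, C_1 ≅ Z^6, C_2 ≅ Z^4.

∂_1: C_1 → C_0 sends each edge [p,q] (with p < q) to q − p. For instance
  ∂[v_0,v_3] = [v_3] − [v_0].
The 4×6 boundary matrix has rank 3 and Smith normal form diag(1,1,1).

Boundary ∂_2: C_2 → C_1 maps a triangle to the signed sum of its edges. For instance
  ∂[v_0,v_1,v_3] = [v_1,v_3] − [v_0,v_3] + [v_0,v_1],
  ∂[v_1,v_2,v_3] = [v_2,v_3] − [v_1,v_3] + [v_1,v_2].
The 6×4 boundary matrix has rank 3 and Smith normal form diag(1,1,1).

From H_k ≅ ker(∂_k) / im(∂_{k+1}) we obtain:

  H_2: rank ker ∂_2 − rank ∂_3 = (4 − 3) − 0 = 1, and there is no ∂_3, so H_2 ≅ Z.

H_2 ≅ Z.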